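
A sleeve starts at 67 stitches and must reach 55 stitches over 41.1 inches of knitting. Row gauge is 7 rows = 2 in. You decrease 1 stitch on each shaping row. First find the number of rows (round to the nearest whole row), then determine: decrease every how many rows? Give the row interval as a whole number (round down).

Rows = 41.1 × 3.5 = 143.8 → 144 rows.
Stitches to remove: 12 → 12 shaping rows (at 1 st each).
144 / 12 = 12.00 → every 12 rows.

Decrease every 12th row.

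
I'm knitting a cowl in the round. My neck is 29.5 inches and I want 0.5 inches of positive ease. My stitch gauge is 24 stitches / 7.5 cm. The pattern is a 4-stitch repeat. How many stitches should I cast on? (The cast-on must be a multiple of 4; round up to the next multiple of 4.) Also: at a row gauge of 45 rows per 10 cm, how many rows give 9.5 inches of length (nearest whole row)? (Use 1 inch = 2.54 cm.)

Finished = 29.5 + 0.5 = 30 inches.
30 inches × 2.54 = 76.20 cm.
24/7.5 = 3.2 sts per cm; 76.20 × 3.2 = 243.84 sts.
Next multiple of 4 → 244.
9.5 inches = 24.13 cm; × 4.5 = 108.58 → 109 rows.

Cast on 244 stitches; work 109 rows.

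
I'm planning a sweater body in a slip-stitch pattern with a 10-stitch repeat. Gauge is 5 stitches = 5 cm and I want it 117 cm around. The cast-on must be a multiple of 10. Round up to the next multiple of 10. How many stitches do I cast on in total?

Cast on 120 stitches.

5 / 5 = 1 sts per cm.
117 × 1 = 117.00 sts.
Next multiple of 10: 120.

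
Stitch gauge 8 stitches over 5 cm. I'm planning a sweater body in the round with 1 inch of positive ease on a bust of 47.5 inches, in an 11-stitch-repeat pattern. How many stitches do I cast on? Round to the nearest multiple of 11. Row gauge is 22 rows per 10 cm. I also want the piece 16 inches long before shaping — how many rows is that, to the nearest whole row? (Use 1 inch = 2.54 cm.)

Finished = 47.5 + 1 = 48.5 inches.
48.5 inches × 2.54 = 123.19 cm.
8/5 = 1.6 sts per cm; 123.19 × 1.6 = 197.10 sts.
Nearest multiple of 11 → 198.
16 inches = 40.64 cm; × 2.2 = 89.41 → 89 rows.

Cast on 198 stitches; work 89 rows.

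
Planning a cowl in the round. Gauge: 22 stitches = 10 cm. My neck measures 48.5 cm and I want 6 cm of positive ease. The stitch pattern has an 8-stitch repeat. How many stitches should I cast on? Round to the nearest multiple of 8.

Finished = 48.5 + 6 = 54.5 cm.
22 / 10 = 2.2 sts/cm.
54.5 × 2.2 = 119.90 sts.
Nearest multiple of 8: 120.

120 stitches.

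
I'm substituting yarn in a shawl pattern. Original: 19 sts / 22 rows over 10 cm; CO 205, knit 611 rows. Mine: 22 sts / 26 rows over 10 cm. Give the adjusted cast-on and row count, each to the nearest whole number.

Cast on 237 stitches; work 722 rows.

Stitches: 205 × 22/19 = 237.37 → 237.
Rows: 611 × 26/22 = 722.09 → 722.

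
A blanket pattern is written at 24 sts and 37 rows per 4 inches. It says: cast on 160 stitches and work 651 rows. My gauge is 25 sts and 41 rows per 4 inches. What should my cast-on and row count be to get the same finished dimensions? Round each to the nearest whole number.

Cast on 167 stitches; work 721 rows.

Stitches: 160 × 25/24 = 166.67 → 167.
Rows: 651 × 41/37 = 721.38 → 721.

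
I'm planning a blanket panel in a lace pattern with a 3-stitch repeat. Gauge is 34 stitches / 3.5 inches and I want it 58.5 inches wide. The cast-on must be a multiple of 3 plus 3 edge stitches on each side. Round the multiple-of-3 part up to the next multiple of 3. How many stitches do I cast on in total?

34 / 3.5 = 9.714 sts per inch.
58.5 × 9.714 = 568.29 sts.
Less 6 edge sts → 562.29 for the repeat.
Next multiple of 3: 564.
Add back 6 edge sts → 570.

Cast on 570 stitches.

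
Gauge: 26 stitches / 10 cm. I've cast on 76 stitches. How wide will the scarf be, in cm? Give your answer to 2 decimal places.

29.23 cm.

26 stitches / 10 cm = 2.6 stitches per cm.
76 / 2.6 = 29.231 cm.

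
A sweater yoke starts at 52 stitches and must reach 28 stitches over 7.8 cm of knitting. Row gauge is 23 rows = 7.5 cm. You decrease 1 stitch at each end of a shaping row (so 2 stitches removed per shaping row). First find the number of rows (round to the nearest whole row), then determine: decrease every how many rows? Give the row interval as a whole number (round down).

Decrease every 2nd row.

Rows = 7.8 × 3.067 = 23.9 → 24 rows.
Stitches to remove: 24 → 12 shaping rows (at 2 st each).
24 / 12 = 2.00 → every 2 rows.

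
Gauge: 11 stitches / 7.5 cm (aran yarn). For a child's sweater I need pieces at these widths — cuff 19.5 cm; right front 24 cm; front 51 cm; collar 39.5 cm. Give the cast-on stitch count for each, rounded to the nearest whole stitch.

Rate = 11/7.5 = 1.467 sts per cm.
cuff: 19.5 × 1.467 = 28.60 → 29.
right front: 24 × 1.467 = 35.20 → 35.
front: 51 × 1.467 = 74.80 → 75.
collar: 39.5 × 1.467 = 57.93 → 58.

cuff 29; right front 35; front 75; collar 58.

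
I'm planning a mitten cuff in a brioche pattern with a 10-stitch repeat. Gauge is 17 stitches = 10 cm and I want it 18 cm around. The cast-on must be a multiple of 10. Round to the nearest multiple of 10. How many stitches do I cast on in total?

17 / 10 = 1.7 sts per cm.
18 × 1.7 = 30.60 sts.
Nearest multiple of 10: 30.

Cast on 30 stitches.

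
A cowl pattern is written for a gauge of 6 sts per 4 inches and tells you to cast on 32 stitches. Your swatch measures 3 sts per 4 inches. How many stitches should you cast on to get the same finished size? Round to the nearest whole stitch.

Scale factor = 3 / 6 = 0.500.
32 × 3 / 6 = 16.00 sts.

Cast on 16 stitches.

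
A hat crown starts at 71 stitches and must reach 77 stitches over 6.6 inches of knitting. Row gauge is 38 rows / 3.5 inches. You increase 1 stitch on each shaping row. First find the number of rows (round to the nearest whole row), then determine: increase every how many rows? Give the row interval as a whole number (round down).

Increase every 12th row.

Rows = 6.6 × 10.857 = 71.7 → 72 rows.
Stitches to add: 6 → 6 shaping rows (at 1 st each).
72 / 6 = 12.00 → every 12 rows.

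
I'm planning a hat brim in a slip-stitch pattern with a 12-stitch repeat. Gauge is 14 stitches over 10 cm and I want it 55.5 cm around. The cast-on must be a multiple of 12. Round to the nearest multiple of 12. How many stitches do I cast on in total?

CO 72 sts.

14 / 10 = 1.4 sts per cm.
55.5 × 1.4 = 77.70 sts.
Nearest multiple of 12: 72.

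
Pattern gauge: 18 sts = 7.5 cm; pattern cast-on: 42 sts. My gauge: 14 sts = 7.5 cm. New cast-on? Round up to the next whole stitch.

CO 33 sts.

Scale factor = 14 / 18 = 0.778.
42 × 14 / 18 = 32.67 sts.
→ 33 sts.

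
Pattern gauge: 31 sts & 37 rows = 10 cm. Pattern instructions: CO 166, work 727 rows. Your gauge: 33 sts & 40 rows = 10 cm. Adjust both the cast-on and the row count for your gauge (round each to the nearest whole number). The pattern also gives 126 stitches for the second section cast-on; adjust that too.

Cast on 177 stitches; work 786 rows; second section cast-on 134 stitches.

Stitches: 166 × 33/31 = 176.71 → 177.
Rows: 727 × 40/37 = 785.95 → 786.
second section cast-on: 126 × 33/31 = 134.13 → 134.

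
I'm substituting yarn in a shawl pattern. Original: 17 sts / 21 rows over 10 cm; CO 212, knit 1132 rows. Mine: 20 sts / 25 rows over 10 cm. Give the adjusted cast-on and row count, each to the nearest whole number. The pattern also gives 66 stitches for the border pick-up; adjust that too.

Cast on 249 stitches; work 1348 rows; border pick-up 78 stitches.

Stitches: 212 × 20/17 = 249.41 → 249.
Rows: 1132 × 25/21 = 1347.62 → 1348.
border pick-up: 66 × 20/17 = 77.65 → 78.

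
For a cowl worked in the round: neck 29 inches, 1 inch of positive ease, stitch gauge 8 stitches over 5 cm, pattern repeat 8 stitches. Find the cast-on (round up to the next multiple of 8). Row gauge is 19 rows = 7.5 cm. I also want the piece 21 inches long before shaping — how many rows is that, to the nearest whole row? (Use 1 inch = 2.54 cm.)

Cast on 128 stitches; work 135 rows.

Finished = 29 + 1 = 30 inches.
30 inches × 2.54 = 76.20 cm.
8/5 = 1.6 sts per cm; 76.20 × 1.6 = 121.92 sts.
Next multiple of 8 → 128.
21 inches = 53.34 cm; × 2.533 = 135.13 → 135 rows.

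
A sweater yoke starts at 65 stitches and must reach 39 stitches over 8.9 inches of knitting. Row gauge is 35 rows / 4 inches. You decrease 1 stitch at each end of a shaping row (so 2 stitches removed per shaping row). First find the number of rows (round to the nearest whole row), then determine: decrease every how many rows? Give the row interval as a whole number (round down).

Rows = 8.9 × 8.75 = 77.9 → 78 rows.
Stitches to remove: 26 → 13 shaping rows (at 2 st each).
78 / 13 = 6.00 → every 6 rows.

Decrease every 6th row.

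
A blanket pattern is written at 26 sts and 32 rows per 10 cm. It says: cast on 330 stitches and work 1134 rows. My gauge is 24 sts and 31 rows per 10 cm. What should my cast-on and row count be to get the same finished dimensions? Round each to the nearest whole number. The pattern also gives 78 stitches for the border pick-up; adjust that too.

Cast on 305 stitches; work 1099 rows; border pick-up 72 stitches.

Stitches: 330 × 24/26 = 304.62 → 305.
Rows: 1134 × 31/32 = 1098.56 → 1099.
border pick-up: 78 × 24/26 = 72.00 → 72.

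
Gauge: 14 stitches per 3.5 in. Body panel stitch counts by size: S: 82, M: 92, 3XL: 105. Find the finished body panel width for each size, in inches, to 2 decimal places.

S 20.50 inches; M 23.00 inches; 3XL 26.25 inches.

14/3.5 = 4 sts per in.
S: 82 / 4 = 20.500 → 20.50 in.
M: 92 / 4 = 23.000 → 23.00 in.
3XL: 105 / 4 = 26.250 → 26.25 in.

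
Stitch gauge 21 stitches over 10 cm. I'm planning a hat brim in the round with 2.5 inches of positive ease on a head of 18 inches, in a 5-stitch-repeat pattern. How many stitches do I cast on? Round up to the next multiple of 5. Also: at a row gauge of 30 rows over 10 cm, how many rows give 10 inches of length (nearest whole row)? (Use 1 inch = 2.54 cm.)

Cast on 110 stitches; work 76 rows.

Finished = 18 + 2.5 = 20.5 inches.
20.5 inches × 2.54 = 52.07 cm.
21/10 = 2.1 sts per cm; 52.07 × 2.1 = 109.35 sts.
Next multiple of 5 → 110.
10 inches = 25.40 cm; × 3 = 76.20 → 76 rows.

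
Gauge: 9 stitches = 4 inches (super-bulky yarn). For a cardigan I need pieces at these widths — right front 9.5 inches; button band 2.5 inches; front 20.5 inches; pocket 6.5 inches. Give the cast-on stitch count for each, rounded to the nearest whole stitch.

right front 21; button band 6; front 46; pocket 15.

Rate = 9/4 = 2.25 sts per in.
right front: 9.5 × 2.25 = 21.38 → 21.
button band: 2.5 × 2.25 = 5.62 → 6.
front: 20.5 × 2.25 = 46.12 → 46.
pocket: 6.5 × 2.25 = 14.62 → 15.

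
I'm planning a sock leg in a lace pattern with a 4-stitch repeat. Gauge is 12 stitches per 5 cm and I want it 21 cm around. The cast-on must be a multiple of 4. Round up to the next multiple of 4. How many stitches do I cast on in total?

12 / 5 = 2.4 sts per cm.
21 × 2.4 = 50.40 sts.
Next multiple of 4: 52.

CO 52 sts.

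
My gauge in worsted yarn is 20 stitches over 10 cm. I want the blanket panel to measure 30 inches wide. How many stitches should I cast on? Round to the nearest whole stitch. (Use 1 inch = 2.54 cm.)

Cast on 152 stitches.

30 in = 76.20 cm.
20 stitches / 10 cm = 2 stitches per cm.
76.20 × 2 = 152.40 stitches.
Round to nearest → 152.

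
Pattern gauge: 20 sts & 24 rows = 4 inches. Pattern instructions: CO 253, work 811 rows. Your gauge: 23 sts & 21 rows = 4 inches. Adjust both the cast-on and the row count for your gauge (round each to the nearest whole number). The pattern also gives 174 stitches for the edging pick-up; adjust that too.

Cast on 291 stitches; work 710 rows; edging pick-up 200 stitches.

Stitches: 253 × 23/20 = 290.95 → 291.
Rows: 811 × 21/24 = 709.62 → 710.
edging pick-up: 174 × 23/20 = 200.10 → 200.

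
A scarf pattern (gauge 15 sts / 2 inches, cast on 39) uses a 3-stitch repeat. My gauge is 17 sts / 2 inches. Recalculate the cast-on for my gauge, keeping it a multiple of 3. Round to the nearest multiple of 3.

39 × 17 / 15 = 44.20.
Nearest multiple of 3: 45.

CO 45 sts.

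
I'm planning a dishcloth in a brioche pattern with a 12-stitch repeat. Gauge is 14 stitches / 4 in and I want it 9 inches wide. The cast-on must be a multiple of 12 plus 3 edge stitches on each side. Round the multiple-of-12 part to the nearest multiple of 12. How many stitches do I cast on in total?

14 / 4 = 3.5 sts per inch.
9 × 3.5 = 31.50 sts.
Less 6 edge sts → 25.50 for the repeat.
Nearest multiple of 12: 24.
Add back 6 edge sts → 30.

30 stitches.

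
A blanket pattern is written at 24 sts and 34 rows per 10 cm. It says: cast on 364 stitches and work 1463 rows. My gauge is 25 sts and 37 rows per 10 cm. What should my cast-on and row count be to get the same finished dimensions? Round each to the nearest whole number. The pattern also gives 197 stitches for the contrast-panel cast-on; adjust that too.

Cast on 379 stitches; work 1592 rows; contrast-panel cast-on 205 stitches.

Stitches: 364 × 25/24 = 379.17 → 379.
Rows: 1463 × 37/34 = 1592.09 → 1592.
contrast-panel cast-on: 197 × 25/24 = 205.21 → 205.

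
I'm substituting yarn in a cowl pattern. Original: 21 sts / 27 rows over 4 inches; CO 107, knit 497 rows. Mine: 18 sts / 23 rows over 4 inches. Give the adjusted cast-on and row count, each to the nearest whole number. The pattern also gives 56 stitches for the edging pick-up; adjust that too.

Cast on 92 stitches; work 423 rows; edging pick-up 48 stitches.

Stitches: 107 × 18/21 = 91.71 → 92.
Rows: 497 × 23/27 = 423.37 → 423.
edging pick-up: 56 × 18/21 = 48.00 → 48.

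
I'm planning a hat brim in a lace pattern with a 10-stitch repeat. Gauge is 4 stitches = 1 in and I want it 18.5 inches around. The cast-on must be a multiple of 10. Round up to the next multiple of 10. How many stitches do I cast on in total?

80 stitches.

4 / 1 = 4 sts per inch.
18.5 × 4 = 74.00 sts.
Next multiple of 10: 80.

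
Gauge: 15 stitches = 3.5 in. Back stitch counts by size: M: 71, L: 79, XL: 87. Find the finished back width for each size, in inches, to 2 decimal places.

M 16.57 inches; L 18.43 inches; XL 20.30 inches.

15/3.5 = 4.286 sts per in.
M: 71 / 4.286 = 16.567 → 16.57 in.
L: 79 / 4.286 = 18.433 → 18.43 in.
XL: 87 / 4.286 = 20.300 → 20.30 in.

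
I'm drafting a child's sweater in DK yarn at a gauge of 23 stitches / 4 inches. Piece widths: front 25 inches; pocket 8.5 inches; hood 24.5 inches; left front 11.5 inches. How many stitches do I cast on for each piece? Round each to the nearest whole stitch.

Rate = 23/4 = 5.75 sts per in.
front: 25 × 5.75 = 143.75 → 144.
pocket: 8.5 × 5.75 = 48.88 → 49.
hood: 24.5 × 5.75 = 140.88 → 141.
left front: 11.5 × 5.75 = 66.12 → 66.

front 144; pocket 49; hood 141; left front 66.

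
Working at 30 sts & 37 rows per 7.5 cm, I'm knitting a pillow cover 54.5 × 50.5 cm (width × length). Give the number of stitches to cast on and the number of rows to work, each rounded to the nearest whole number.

Stitch gauge = 30/7.5 = 4 sts/cm; 54.5 × 4 = 218.00 → 218 sts.
Row gauge = 37/7.5 = 4.933 rows/cm; 50.5 × 4.933 = 249.13 → 249 rows.

Cast on 218 stitches and work 249 rows.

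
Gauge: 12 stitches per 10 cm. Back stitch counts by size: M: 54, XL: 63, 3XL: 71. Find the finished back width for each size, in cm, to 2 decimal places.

12/10 = 1.2 sts per cm.
M: 54 / 1.2 = 45.000 → 45.00 cm.
XL: 63 / 1.2 = 52.500 → 52.50 cm.
3XL: 71 / 1.2 = 59.167 → 59.17 cm.

M 45.00 cm; XL 52.50 cm; 3XL 59.17 cm.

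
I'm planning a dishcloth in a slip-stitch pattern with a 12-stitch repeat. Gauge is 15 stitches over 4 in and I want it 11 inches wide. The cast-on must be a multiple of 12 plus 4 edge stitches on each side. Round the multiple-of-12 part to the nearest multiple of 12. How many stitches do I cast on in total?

15 / 4 = 3.75 sts per inch.
11 × 3.75 = 41.25 sts.
Less 8 edge sts → 33.25 for the repeat.
Nearest multiple of 12: 36.
Add back 8 edge sts → 44.

Cast on 44 stitches.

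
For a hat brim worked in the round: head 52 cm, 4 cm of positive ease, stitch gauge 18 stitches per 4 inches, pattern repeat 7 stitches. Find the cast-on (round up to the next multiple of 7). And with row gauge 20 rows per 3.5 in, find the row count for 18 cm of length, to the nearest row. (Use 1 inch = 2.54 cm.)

Finished = 52 + 4 = 56 cm.
56 cm × 1/2.54 = 22.05 inches.
18/4 = 4.5 sts per in; 22.05 × 4.5 = 99.21 sts.
Next multiple of 7 → 105.
18 cm = 7.09 inches; × 5.714 = 40.49 → 40 rows.

Cast on 105 stitches; work 40 rows.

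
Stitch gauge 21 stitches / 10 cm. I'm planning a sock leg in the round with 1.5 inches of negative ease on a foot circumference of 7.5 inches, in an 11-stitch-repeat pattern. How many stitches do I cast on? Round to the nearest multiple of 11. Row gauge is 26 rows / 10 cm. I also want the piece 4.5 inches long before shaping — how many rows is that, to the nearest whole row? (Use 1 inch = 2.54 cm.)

Finished = 7.5 − 1.5 = 6 inches.
6 inches × 2.54 = 15.24 cm.
21/10 = 2.1 sts per cm; 15.24 × 2.1 = 32.00 sts.
Nearest multiple of 11 → 33.
4.5 inches = 11.43 cm; × 2.6 = 29.72 → 30 rows.

Cast on 33 stitches; work 30 rows.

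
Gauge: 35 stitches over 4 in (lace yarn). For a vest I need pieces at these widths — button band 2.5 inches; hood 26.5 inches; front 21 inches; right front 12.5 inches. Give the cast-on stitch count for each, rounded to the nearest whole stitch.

Rate = 35/4 = 8.75 sts per in.
button band: 2.5 × 8.75 = 21.88 → 22.
hood: 26.5 × 8.75 = 231.88 → 232.
front: 21 × 8.75 = 183.75 → 184.
right front: 12.5 × 8.75 = 109.38 → 109.

button band 22; hood 232; front 184; right front 109.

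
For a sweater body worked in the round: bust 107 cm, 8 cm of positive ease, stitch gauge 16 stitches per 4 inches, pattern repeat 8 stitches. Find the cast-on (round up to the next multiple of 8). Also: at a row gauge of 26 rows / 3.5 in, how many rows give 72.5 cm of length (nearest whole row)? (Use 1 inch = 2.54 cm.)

Cast on 184 stitches; work 212 rows.

Finished = 107 + 8 = 115 cm.
115 cm × 1/2.54 = 45.28 inches.
16/4 = 4 sts per in; 45.28 × 4 = 181.10 sts.
Next multiple of 8 → 184.
72.5 cm = 28.54 inches; × 7.429 = 212.04 → 212 rows.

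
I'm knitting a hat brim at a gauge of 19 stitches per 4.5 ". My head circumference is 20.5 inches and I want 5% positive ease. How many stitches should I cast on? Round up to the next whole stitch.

Finished = 20.5 × 1.05 = 21.52 in.
19 / 4.5 = 4.222 sts per inch.
21.52 × 4.222 = 90.88 sts.
→ 91 sts.

CO 91 sts.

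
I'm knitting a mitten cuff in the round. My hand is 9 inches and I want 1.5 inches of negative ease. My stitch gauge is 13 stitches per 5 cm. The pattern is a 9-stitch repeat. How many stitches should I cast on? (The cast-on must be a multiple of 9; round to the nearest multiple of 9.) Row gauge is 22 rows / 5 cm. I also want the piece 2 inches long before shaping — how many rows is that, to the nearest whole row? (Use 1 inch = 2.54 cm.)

Finished = 9 − 1.5 = 7.5 inches.
7.5 inches × 2.54 = 19.05 cm.
13/5 = 2.6 sts per cm; 19.05 × 2.6 = 49.53 sts.
Nearest multiple of 9 → 54.
2 inches = 5.08 cm; × 4.4 = 22.35 → 22 rows.

Cast on 54 stitches; work 22 rows.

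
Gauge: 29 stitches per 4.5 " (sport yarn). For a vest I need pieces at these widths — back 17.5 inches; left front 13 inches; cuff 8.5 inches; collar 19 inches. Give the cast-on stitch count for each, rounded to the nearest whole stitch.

Rate = 29/4.5 = 6.444 sts per in.
back: 17.5 × 6.444 = 112.78 → 113.
left front: 13 × 6.444 = 83.78 → 84.
cuff: 8.5 × 6.444 = 54.78 → 55.
collar: 19 × 6.444 = 122.44 → 122.

back 113; left front 84; cuff 55; collar 122.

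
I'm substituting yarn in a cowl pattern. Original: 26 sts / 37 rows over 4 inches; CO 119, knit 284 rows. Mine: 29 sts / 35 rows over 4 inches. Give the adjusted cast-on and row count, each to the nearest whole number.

Stitches: 119 × 29/26 = 132.73 → 133.
Rows: 284 × 35/37 = 268.65 → 269.

Cast on 133 stitches; work 269 rows.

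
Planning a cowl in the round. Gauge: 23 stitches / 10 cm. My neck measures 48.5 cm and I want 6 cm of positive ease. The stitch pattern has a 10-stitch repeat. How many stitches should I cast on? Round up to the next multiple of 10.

130 stitches.

Finished = 48.5 + 6 = 54.5 cm.
23 / 10 = 2.3 sts/cm.
54.5 × 2.3 = 125.35 sts.
Next multiple of 10: 130.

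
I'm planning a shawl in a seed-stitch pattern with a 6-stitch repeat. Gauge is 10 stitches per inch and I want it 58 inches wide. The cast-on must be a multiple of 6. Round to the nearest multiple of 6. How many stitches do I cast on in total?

10 / 1 = 10 sts per inch.
58 × 10 = 580.00 sts.
Nearest multiple of 6: 582.

CO 582 sts.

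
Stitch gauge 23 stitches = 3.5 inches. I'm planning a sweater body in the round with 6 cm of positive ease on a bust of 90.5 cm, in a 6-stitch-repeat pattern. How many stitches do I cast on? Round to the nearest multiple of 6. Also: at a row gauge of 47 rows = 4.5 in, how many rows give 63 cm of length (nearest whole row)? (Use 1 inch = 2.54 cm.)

Cast on 252 stitches; work 259 rows.

Finished = 90.5 + 6 = 96.5 cm.
96.5 cm × 1/2.54 = 37.99 inches.
23/3.5 = 6.571 sts per in; 37.99 × 6.571 = 249.66 sts.
Nearest multiple of 6 → 252.
63 cm = 24.80 inches; × 10.444 = 259.06 → 259 rows.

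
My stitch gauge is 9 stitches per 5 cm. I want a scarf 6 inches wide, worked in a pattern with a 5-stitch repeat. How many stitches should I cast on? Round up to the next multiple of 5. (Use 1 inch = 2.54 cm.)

30 stitches.

6 in = 6 × 2.54 = 15.24 cm.
9 / 5 = 1.8 sts/cm.
15.24 × 1.8 = 27.43 sts.
→ 30.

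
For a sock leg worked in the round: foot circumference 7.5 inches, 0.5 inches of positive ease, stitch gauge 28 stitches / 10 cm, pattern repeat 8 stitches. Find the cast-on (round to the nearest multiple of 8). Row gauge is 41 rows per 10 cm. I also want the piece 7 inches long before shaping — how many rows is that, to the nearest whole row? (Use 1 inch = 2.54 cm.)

Cast on 56 stitches; work 73 rows.

Finished = 7.5 + 0.5 = 8 inches.
8 inches × 2.54 = 20.32 cm.
28/10 = 2.8 sts per cm; 20.32 × 2.8 = 56.90 sts.
Nearest multiple of 8 → 56.
7 inches = 17.78 cm; × 4.1 = 72.90 → 73 rows.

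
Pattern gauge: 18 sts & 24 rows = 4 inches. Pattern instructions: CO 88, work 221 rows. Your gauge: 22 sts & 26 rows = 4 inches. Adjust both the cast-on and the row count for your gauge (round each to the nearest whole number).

Cast on 108 stitches; work 239 rows.

Stitches: 88 × 22/18 = 107.56 → 108.
Rows: 221 × 26/24 = 239.42 → 239.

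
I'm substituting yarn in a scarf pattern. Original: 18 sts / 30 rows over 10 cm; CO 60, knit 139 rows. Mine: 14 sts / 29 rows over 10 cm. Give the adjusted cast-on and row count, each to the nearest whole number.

Stitches: 60 × 14/18 = 46.67 → 47.
Rows: 139 × 29/30 = 134.37 → 134.

Cast on 47 stitches; work 134 rows.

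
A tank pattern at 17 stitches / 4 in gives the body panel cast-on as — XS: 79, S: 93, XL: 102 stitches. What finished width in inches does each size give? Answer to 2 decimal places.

17/4 = 4.25 sts per in.
XS: 79 / 4.25 = 18.588 → 18.59 in.
S: 93 / 4.25 = 21.882 → 21.88 in.
XL: 102 / 4.25 = 24.000 → 24.00 in.

XS 18.59 inches; S 21.88 inches; XL 24.00 inches.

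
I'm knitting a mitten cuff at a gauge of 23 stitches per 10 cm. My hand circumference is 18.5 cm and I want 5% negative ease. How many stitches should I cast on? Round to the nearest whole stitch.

Finished = 18.5 × 0.95 = 17.57 cm.
23 / 10 = 2.3 sts per cm.
17.57 × 2.3 = 40.42 sts.
→ 40 sts.

40 stitches.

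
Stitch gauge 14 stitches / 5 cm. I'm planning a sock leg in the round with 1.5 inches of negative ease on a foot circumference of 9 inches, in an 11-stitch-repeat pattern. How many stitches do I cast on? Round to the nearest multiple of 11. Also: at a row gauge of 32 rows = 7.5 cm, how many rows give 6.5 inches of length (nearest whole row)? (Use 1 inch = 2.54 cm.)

Cast on 55 stitches; work 70 rows.

Finished = 9 − 1.5 = 7.5 inches.
7.5 inches × 2.54 = 19.05 cm.
14/5 = 2.8 sts per cm; 19.05 × 2.8 = 53.34 sts.
Nearest multiple of 11 → 55.
6.5 inches = 16.51 cm; × 4.267 = 70.44 → 70 rows.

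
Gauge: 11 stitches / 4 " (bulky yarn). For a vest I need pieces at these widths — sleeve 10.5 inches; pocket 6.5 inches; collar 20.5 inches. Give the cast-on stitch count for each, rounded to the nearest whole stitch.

Rate = 11/4 = 2.75 sts per in.
sleeve: 10.5 × 2.75 = 28.88 → 29.
pocket: 6.5 × 2.75 = 17.88 → 18.
collar: 20.5 × 2.75 = 56.38 → 56.

sleeve 29; pocket 18; collar 56.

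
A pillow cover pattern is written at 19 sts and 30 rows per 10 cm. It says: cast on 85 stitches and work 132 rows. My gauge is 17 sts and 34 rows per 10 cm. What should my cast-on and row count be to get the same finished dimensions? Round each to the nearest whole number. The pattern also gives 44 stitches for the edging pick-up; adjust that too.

Cast on 76 stitches; work 150 rows; edging pick-up 39 stitches.

Stitches: 85 × 17/19 = 76.05 → 76.
Rows: 132 × 34/30 = 149.60 → 150.
edging pick-up: 44 × 17/19 = 39.37 → 39.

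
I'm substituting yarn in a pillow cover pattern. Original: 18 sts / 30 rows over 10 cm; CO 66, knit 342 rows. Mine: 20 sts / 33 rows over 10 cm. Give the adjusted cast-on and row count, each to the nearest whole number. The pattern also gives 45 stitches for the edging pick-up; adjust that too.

Stitches: 66 × 20/18 = 73.33 → 73.
Rows: 342 × 33/30 = 376.20 → 376.
edging pick-up: 45 × 20/18 = 50.00 → 50.

Cast on 73 stitches; work 376 rows; edging pick-up 50 stitches.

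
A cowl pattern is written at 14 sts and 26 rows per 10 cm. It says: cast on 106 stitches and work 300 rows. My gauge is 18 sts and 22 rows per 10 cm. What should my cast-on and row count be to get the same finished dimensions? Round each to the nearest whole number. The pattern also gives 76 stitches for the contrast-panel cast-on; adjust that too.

Stitches: 106 × 18/14 = 136.29 → 136.
Rows: 300 × 22/26 = 253.85 → 254.
contrast-panel cast-on: 76 × 18/14 = 97.71 → 98.

Cast on 136 stitches; work 254 rows; contrast-panel cast-on 98 stitches.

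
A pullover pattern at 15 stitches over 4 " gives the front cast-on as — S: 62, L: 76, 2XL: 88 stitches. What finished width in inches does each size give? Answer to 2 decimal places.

15/4 = 3.75 sts per in.
S: 62 / 3.75 = 16.533 → 16.53 in.
L: 76 / 3.75 = 20.267 → 20.27 in.
2XL: 88 / 3.75 = 23.467 → 23.47 in.

S 16.53 inches; L 20.27 inches; 2XL 23.47 inches.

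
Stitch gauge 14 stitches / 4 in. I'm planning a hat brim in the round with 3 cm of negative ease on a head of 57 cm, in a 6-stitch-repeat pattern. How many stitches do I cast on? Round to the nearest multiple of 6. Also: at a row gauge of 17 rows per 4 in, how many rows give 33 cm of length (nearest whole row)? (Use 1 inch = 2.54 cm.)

Finished = 57 − 3 = 54 cm.
54 cm × 1/2.54 = 21.26 inches.
14/4 = 3.5 sts per in; 21.26 × 3.5 = 74.41 sts.
Nearest multiple of 6 → 72.
33 cm = 12.99 inches; × 4.25 = 55.22 → 55 rows.

Cast on 72 stitches; work 55 rows.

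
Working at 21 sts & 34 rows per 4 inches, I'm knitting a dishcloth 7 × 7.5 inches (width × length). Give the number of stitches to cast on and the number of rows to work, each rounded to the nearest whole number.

Stitch gauge = 21/4 = 5.25 sts/in; 7 × 5.25 = 36.75 → 37 sts.
Row gauge = 34/4 = 8.5 rows/in; 7.5 × 8.5 = 63.75 → 64 rows.

Cast on 37 stitches and work 64 rows.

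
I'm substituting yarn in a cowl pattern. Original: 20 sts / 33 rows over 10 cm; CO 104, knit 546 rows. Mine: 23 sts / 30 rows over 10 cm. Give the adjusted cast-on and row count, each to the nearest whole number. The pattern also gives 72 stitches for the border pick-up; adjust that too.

Cast on 120 stitches; work 496 rows; border pick-up 83 stitches.

Stitches: 104 × 23/20 = 119.60 → 120.
Rows: 546 × 30/33 = 496.36 → 496.
border pick-up: 72 × 23/20 = 82.80 → 83.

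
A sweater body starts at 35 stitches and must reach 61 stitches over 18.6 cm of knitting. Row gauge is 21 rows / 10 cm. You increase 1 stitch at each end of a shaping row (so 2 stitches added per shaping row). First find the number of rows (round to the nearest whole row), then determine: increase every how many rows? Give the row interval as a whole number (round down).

Increase every 3rd row.

Rows = 18.6 × 2.1 = 39.1 → 39 rows.
Stitches to add: 26 → 13 shaping rows (at 2 st each).
39 / 13 = 3.00 → every 3 rows.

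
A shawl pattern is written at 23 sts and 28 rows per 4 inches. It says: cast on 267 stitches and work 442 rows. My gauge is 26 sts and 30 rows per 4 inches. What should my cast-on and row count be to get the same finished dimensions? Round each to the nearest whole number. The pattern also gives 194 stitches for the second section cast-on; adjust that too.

Cast on 302 stitches; work 474 rows; second section cast-on 219 stitches.

Stitches: 267 × 26/23 = 301.83 → 302.
Rows: 442 × 30/28 = 473.57 → 474.
second section cast-on: 194 × 26/23 = 219.30 → 219.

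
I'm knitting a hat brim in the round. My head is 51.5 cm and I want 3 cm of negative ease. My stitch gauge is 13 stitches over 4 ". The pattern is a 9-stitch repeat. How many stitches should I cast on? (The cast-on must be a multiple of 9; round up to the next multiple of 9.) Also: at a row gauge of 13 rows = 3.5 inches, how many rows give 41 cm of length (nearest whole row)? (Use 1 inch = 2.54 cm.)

Cast on 63 stitches; work 60 rows.

Finished = 51.5 − 3 = 48.5 cm.
48.5 cm × 1/2.54 = 19.09 inches.
13/4 = 3.25 sts per in; 19.09 × 3.25 = 62.06 sts.
Next multiple of 9 → 63.
41 cm = 16.14 inches; × 3.714 = 59.96 → 60 rows.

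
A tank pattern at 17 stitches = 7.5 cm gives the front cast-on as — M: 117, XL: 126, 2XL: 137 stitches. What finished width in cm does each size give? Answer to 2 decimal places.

M 51.62 cm; XL 55.59 cm; 2XL 60.44 cm.

17/7.5 = 2.267 sts per cm.
M: 117 / 2.267 = 51.618 → 51.62 cm.
XL: 126 / 2.267 = 55.588 → 55.59 cm.
2XL: 137 / 2.267 = 60.441 → 60.44 cm.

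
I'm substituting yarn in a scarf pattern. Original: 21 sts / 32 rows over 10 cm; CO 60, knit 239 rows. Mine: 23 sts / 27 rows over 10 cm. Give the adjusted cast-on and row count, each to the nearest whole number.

Cast on 66 stitches; work 202 rows.

Stitches: 60 × 23/21 = 65.71 → 66.
Rows: 239 × 27/32 = 201.66 → 202.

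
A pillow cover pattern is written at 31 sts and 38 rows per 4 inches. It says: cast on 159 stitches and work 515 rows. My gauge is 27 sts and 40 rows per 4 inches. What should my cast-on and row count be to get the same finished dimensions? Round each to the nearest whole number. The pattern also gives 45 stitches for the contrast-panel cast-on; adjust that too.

Stitches: 159 × 27/31 = 138.48 → 138.
Rows: 515 × 40/38 = 542.11 → 542.
contrast-panel cast-on: 45 × 27/31 = 39.19 → 39.

Cast on 138 stitches; work 542 rows; contrast-panel cast-on 39 stitches.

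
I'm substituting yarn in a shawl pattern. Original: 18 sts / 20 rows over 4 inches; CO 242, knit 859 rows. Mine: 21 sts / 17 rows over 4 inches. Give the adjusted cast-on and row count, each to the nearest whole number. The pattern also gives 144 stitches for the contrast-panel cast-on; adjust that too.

Cast on 282 stitches; work 730 rows; contrast-panel cast-on 168 stitches.

Stitches: 242 × 21/18 = 282.33 → 282.
Rows: 859 × 17/20 = 730.15 → 730.
contrast-panel cast-on: 144 × 21/18 = 168.00 → 168.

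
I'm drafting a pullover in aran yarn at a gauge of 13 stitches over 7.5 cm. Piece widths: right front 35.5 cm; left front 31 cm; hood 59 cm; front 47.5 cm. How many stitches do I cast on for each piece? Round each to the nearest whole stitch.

right front 62; left front 54; hood 102; front 82.

Rate = 13/7.5 = 1.733 sts per cm.
right front: 35.5 × 1.733 = 61.53 → 62.
left front: 31 × 1.733 = 53.73 → 54.
hood: 59 × 1.733 = 102.27 → 102.
front: 47.5 × 1.733 = 82.33 → 82.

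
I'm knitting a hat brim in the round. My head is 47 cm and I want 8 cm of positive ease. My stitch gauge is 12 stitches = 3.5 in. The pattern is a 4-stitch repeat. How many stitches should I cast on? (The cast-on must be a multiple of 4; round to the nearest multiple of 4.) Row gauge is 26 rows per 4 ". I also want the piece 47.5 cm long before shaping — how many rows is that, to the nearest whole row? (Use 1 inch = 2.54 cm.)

Cast on 76 stitches; work 122 rows.

Finished = 47 + 8 = 55 cm.
55 cm × 1/2.54 = 21.65 inches.
12/3.5 = 3.429 sts per in; 21.65 × 3.429 = 74.24 sts.
Nearest multiple of 4 → 76.
47.5 cm = 18.70 inches; × 6.5 = 121.56 → 122 rows.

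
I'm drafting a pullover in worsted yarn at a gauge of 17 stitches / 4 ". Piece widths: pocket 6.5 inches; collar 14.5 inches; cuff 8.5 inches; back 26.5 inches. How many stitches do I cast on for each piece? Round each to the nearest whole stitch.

Rate = 17/4 = 4.25 sts per in.
pocket: 6.5 × 4.25 = 27.62 → 28.
collar: 14.5 × 4.25 = 61.62 → 62.
cuff: 8.5 × 4.25 = 36.12 → 36.
back: 26.5 × 4.25 = 112.62 → 113.

pocket 28; collar 62; cuff 36; back 113.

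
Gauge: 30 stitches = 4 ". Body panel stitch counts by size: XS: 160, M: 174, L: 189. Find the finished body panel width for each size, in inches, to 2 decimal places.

30/4 = 7.5 sts per in.
XS: 160 / 7.5 = 21.333 → 21.33 in.
M: 174 / 7.5 = 23.200 → 23.20 in.
L: 189 / 7.5 = 25.200 → 25.20 in.

XS 21.33 inches; M 23.20 inches; L 25.20 inches.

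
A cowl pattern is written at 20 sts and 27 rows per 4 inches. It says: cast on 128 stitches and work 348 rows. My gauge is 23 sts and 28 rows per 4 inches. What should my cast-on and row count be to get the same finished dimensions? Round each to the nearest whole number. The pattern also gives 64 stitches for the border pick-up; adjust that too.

Stitches: 128 × 23/20 = 147.20 → 147.
Rows: 348 × 28/27 = 360.89 → 361.
border pick-up: 64 × 23/20 = 73.60 → 74.

Cast on 147 stitches; work 361 rows; border pick-up 74 stitches.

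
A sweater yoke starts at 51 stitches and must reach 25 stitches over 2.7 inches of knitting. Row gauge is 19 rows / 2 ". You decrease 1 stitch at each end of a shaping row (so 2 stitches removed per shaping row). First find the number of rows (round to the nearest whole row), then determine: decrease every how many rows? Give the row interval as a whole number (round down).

Rows = 2.7 × 9.5 = 25.7 → 26 rows.
Stitches to remove: 26 → 13 shaping rows (at 2 st each).
26 / 13 = 2.00 → every 2 rows.

Decrease every 2nd row.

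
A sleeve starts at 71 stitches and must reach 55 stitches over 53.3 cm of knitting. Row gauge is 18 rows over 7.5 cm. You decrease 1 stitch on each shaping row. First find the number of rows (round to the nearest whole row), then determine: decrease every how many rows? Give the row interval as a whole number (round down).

Decrease every 8th row.

Rows = 53.3 × 2.4 = 127.9 → 128 rows.
Stitches to remove: 16 → 16 shaping rows (at 1 st each).
128 / 16 = 8.00 → every 8 rows.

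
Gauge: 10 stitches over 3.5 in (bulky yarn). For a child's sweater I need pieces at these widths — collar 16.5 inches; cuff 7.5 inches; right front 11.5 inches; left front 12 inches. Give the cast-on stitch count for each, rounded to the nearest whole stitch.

collar 47; cuff 21; right front 33; left front 34.

Rate = 10/3.5 = 2.857 sts per in.
collar: 16.5 × 2.857 = 47.14 → 47.
cuff: 7.5 × 2.857 = 21.43 → 21.
right front: 11.5 × 2.857 = 32.86 → 33.
left front: 12 × 2.857 = 34.29 → 34.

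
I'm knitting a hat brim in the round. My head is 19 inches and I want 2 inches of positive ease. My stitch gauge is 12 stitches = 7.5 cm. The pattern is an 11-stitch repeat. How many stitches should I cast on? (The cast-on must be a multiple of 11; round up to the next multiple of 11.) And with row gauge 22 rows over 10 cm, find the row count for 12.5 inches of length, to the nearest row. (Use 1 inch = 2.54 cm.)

Cast on 88 stitches; work 70 rows.

Finished = 19 + 2 = 21 inches.
21 inches × 2.54 = 53.34 cm.
12/7.5 = 1.6 sts per cm; 53.34 × 1.6 = 85.34 sts.
Next multiple of 11 → 88.
12.5 inches = 31.75 cm; × 2.2 = 69.85 → 70 rows.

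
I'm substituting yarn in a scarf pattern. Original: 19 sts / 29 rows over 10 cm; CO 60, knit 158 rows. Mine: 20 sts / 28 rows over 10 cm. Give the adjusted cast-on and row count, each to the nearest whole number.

Stitches: 60 × 20/19 = 63.16 → 63.
Rows: 158 × 28/29 = 152.55 → 153.

Cast on 63 stitches; work 153 rows.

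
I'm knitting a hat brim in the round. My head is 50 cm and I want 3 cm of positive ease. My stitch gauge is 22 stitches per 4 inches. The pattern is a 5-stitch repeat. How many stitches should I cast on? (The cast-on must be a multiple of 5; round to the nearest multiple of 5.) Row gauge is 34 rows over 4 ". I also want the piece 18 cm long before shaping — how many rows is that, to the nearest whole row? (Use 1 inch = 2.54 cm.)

Cast on 115 stitches; work 60 rows.

Finished = 50 + 3 = 53 cm.
53 cm × 1/2.54 = 20.87 inches.
22/4 = 5.5 sts per in; 20.87 × 5.5 = 114.76 sts.
Nearest multiple of 5 → 115.
18 cm = 7.09 inches; × 8.5 = 60.24 → 60 rows.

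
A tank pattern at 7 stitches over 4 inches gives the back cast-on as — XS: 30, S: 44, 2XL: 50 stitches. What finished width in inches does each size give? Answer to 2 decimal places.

XS 17.14 inches; S 25.14 inches; 2XL 28.57 inches.

7/4 = 1.75 sts per in.
XS: 30 / 1.75 = 17.143 → 17.14 in.
S: 44 / 1.75 = 25.143 → 25.14 in.
2XL: 50 / 1.75 = 28.571 → 28.57 in.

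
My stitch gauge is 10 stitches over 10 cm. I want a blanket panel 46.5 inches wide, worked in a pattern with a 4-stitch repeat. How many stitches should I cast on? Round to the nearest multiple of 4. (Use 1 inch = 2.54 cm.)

46.5 in = 46.5 × 2.54 = 118.11 cm.
10 / 10 = 1 sts/cm.
118.11 × 1 = 118.11 sts.
→ 120.

120 stitches.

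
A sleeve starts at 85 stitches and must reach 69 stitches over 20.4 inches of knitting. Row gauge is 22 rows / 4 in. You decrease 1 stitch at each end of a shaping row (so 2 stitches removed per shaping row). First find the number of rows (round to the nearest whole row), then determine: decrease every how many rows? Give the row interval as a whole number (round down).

Decrease every 14th row.

Rows = 20.4 × 5.5 = 112.2 → 112 rows.
Stitches to remove: 16 → 8 shaping rows (at 2 st each).
112 / 8 = 14.00 → every 14 rows.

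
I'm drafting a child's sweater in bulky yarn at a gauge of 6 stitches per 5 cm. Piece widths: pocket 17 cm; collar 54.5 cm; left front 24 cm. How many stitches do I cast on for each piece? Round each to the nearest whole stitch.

Rate = 6/5 = 1.2 sts per cm.
pocket: 17 × 1.2 = 20.40 → 20.
collar: 54.5 × 1.2 = 65.40 → 65.
left front: 24 × 1.2 = 28.80 → 29.

pocket 20; collar 65; left front 29.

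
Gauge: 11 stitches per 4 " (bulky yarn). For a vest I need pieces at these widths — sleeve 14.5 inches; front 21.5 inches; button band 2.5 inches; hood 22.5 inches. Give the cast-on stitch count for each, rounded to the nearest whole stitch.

sleeve 40; front 59; button band 7; hood 62.

Rate = 11/4 = 2.75 sts per in.
sleeve: 14.5 × 2.75 = 39.88 → 40.
front: 21.5 × 2.75 = 59.12 → 59.
button band: 2.5 × 2.75 = 6.88 → 7.
hood: 22.5 × 2.75 = 61.88 → 62.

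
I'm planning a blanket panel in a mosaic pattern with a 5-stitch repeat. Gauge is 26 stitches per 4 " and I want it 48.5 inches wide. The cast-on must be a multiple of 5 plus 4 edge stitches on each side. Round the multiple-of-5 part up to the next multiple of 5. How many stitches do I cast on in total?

318 stitches.

26 / 4 = 6.5 sts per inch.
48.5 × 6.5 = 315.25 sts.
Less 8 edge sts → 307.25 for the repeat.
Next multiple of 5: 310.
Add back 8 edge sts → 318.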